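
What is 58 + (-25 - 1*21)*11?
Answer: -448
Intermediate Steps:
58 + (-25 - 1*21)*11 = 58 + (-25 - 21)*11 = 58 - 46*11 = 58 - 506 = -448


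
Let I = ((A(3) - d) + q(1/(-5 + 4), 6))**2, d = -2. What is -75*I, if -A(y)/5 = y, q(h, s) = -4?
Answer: -21675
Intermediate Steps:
A(y) = -5*y
I = 289 (I = ((-5*3 - 1*(-2)) - 4)**2 = ((-15 + 2) - 4)**2 = (-13 - 4)**2 = (-17)**2 = 289)
-75*I = -75*289 = -21675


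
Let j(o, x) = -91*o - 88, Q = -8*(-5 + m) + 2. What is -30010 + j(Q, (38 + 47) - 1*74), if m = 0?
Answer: -33920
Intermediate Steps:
Q = 42 (Q = -8*(-5 + 0) + 2 = -8*(-5) + 2 = -4*(-10) + 2 = 40 + 2 = 42)
j(o, x) = -88 - 91*o
-30010 + j(Q, (38 + 47) - 1*74) = -30010 + (-88 - 91*42) = -30010 + (-88 - 3822) = -30010 - 3910 = -33920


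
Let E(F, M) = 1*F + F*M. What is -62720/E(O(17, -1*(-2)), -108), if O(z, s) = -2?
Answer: -31360/107 ≈ -293.08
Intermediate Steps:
E(F, M) = F + F*M
-62720/E(O(17, -1*(-2)), -108) = -62720*(-1/(2*(1 - 108))) = -62720/((-2*(-107))) = -62720/214 = -62720*1/214 = -31360/107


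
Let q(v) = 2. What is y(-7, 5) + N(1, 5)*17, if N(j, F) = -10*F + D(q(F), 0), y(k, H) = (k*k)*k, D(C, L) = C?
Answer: -1159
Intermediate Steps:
y(k, H) = k³ (y(k, H) = k²*k = k³)
N(j, F) = 2 - 10*F (N(j, F) = -10*F + 2 = 2 - 10*F)
y(-7, 5) + N(1, 5)*17 = (-7)³ + (2 - 10*5)*17 = -343 + (2 - 50)*17 = -343 - 48*17 = -343 - 816 = -1159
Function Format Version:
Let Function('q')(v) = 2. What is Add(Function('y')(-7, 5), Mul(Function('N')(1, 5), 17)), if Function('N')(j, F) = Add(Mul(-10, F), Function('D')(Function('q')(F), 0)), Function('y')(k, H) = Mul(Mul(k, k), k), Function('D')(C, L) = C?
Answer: -1159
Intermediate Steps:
Function('y')(k, H) = Pow(k, 3) (Function('y')(k, H) = Mul(Pow(k, 2), k) = Pow(k, 3))
Function('N')(j, F) = Add(2, Mul(-10, F)) (Function('N')(j, F) = Add(Mul(-10, F), 2) = Add(2, Mul(-10, F)))
Add(Function('y')(-7, 5), Mul(Function('N')(1, 5), 17)) = Add(Pow(-7, 3), Mul(Add(2, Mul(-10, 5)), 17)) = Add(-343, Mul(Add(2, -50), 17)) = Add(-343, Mul(-48, 17)) = Add(-343, -816) = -1159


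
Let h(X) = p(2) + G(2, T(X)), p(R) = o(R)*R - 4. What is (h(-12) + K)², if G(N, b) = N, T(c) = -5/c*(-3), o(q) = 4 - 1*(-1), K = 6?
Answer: 196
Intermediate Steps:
o(q) = 5 (o(q) = 4 + 1 = 5)
T(c) = 15/c
p(R) = -4 + 5*R (p(R) = 5*R - 4 = -4 + 5*R)
h(X) = 8 (h(X) = (-4 + 5*2) + 2 = (-4 + 10) + 2 = 6 + 2 = 8)
(h(-12) + K)² = (8 + 6)² = 14² = 196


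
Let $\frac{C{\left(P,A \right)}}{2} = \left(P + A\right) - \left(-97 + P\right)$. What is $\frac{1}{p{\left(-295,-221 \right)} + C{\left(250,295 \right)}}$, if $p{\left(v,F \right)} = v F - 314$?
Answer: $\frac{1}{65665} \approx 1.5229 \cdot 10^{-5}$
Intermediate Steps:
$p{\left(v,F \right)} = -314 + F v$ ($p{\left(v,F \right)} = F v - 314 = -314 + F v$)
$C{\left(P,A \right)} = 194 + 2 A$ ($C{\left(P,A \right)} = 2 \left(\left(P + A\right) - \left(-97 + P\right)\right) = 2 \left(\left(A + P\right) - \left(-97 + P\right)\right) = 2 \left(97 + A\right) = 194 + 2 A$)
$\frac{1}{p{\left(-295,-221 \right)} + C{\left(250,295 \right)}} = \frac{1}{\left(-314 - -65195\right) + \left(194 + 2 \cdot 295\right)} = \frac{1}{\left(-314 + 65195\right) + \left(194 + 590\right)} = \frac{1}{64881 + 784} = \frac{1}{65665}$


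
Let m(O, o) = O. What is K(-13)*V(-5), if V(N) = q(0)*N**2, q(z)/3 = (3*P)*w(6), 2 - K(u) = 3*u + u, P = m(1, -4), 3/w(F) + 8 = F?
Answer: -18225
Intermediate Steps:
w(F) = 3/(-8 + F)
P = 1
K(u) = 2 - 4*u (K(u) = 2 - (3*u + u) = 2 - 4*u)
q(z) = -27/2 (q(z) = 3*((3*1)*(3/(-8 + 6))) = 3*(3*(3/(-2))) = 3*(3*(3*(-1/2))) = 3*(3*(-3/2)) = 3*(-9/2) = -27/2)
V(N) = -27*N**2/2
K(-13)*V(-5) = (2 - 4*(-13))*(-27/2*(-5)**2) = (2 + 52)*(-27/2*25) = 54*(-675/2) = -18225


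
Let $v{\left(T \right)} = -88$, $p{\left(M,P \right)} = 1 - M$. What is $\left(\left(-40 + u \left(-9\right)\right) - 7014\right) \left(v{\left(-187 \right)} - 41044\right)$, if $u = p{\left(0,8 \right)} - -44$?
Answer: $306803588$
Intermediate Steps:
$u = 45$ ($u = \left(1 - 0\right) - -44 = \left(1 + 0\right) + 44 = 1 + 44 = 45$)
$\left(\left(-40 + u \left(-9\right)\right) - 7014\right) \left(v{\left(-187 \right)} - 41044\right) = \left(\left(-40 + 45 \left(-9\right)\right) - 7014\right) \left(-88 - 41044\right) = \left(\left(-40 - 405\right) - 7014\right) \left(-41132\right) = \left(-445 - 7014\right) \left(-41132\right) = \left(-7459\right) \left(-41132\right) = 306803588$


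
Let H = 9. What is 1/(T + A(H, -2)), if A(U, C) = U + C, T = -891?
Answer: -1/884 ≈ -0.0011312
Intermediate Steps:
A(U, C) = C + U
1/(T + A(H, -2)) = 1/(-891 + (-2 + 9)) = 1/(-891 + 7) = 1/(-884) = -1/884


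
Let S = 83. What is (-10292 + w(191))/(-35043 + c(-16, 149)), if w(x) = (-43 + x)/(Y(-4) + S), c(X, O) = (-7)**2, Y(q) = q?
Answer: 406460/1382263 ≈ 0.29405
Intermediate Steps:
c(X, O) = 49
w(x) = -43/79 + x/79 (w(x) = (-43 + x)/(-4 + 83) = (-43 + x)/79 = (-43 + x)*(1/79) = -43/79 + x/79)
(-10292 + w(191))/(-35043 + c(-16, 149)) = (-10292 + (-43/79 + (1/79)*191))/(-35043 + 49) = (-10292 + (-43/79 + 191/79))/(-34994) = (-10292 + 148/79)*(-1/34994) = -812920/79*(-1/34994) = 406460/1382263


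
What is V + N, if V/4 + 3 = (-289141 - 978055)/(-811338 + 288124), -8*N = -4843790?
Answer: 633582265697/1046428 ≈ 6.0547e+5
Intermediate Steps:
N = 2421895/4 (N = -⅛*(-4843790) = 2421895/4 ≈ 6.0547e+5)
V = -604892/261607 (V = -12 + 4*((-289141 - 978055)/(-811338 + 288124)) = -12 + 4*(-1267196/(-523214)) = -12 + 4*(-1267196*(-1/523214)) = -12 + 4*(633598/261607) = -12 + 2534392/261607 = -604892/261607 ≈ -2.3122)
V + N = -604892/261607 + 2421895/4 = 633582265697/1046428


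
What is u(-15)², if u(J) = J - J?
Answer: 0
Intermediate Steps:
u(J) = 0
u(-15)² = 0² = 0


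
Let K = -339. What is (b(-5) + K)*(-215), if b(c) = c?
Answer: 73960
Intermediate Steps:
(b(-5) + K)*(-215) = (-5 - 339)*(-215) = -344*(-215) = 73960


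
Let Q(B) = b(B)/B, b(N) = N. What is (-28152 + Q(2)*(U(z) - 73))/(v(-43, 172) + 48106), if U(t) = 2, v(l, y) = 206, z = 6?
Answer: -28223/48312 ≈ -0.58418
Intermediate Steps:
Q(B) = 1 (Q(B) = B/B = 1)
(-28152 + Q(2)*(U(z) - 73))/(v(-43, 172) + 48106) = (-28152 + 1*(2 - 73))/(206 + 48106) = (-28152 + 1*(-71))/48312 = (-28152 - 71)*(1/48312) = -28223*1/48312 = -28223/48312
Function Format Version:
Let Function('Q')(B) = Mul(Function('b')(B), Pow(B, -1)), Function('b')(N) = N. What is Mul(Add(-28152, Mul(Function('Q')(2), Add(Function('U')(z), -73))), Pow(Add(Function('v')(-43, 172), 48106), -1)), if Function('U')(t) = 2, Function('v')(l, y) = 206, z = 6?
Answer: Rational(-28223, 48312) ≈ -0.58418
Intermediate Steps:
Function('Q')(B) = 1 (Function('Q')(B) = Mul(B, Pow(B, -1)) = 1)
Mul(Add(-28152, Mul(Function('Q')(2), Add(Function('U')(z), -73))), Pow(Add(Function('v')(-43, 172), 48106), -1)) = Mul(Add(-28152, Mul(1, Add(2, -73))), Pow(Add(206, 48106), -1)) = Mul(Add(-28152, Mul(1, -71)), Pow(48312, -1)) = Mul(Add(-28152, -71), Rational(1, 48312)) = Mul(-28223, Rational(1, 48312)) = Rational(-28223, 48312)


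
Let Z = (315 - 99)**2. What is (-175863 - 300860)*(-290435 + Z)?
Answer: 116215056217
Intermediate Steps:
Z = 46656 (Z = 216**2 = 46656)
(-175863 - 300860)*(-290435 + Z) = (-175863 - 300860)*(-290435 + 46656) = -476723*(-243779) = 116215056217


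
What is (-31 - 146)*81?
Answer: -14337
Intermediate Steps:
(-31 - 146)*81 = -177*81 = -14337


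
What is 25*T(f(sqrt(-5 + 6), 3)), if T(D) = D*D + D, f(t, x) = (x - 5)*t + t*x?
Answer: 50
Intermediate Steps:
f(t, x) = t*x + t*(-5 + x) (f(t, x) = (-5 + x)*t + t*x = t*(-5 + x) + t*x = t*x + t*(-5 + x))
T(D) = D + D**2 (T(D) = D**2 + D = D + D**2)
25*T(f(sqrt(-5 + 6), 3)) = 25*((sqrt(-5 + 6)*(-5 + 2*3))*(1 + sqrt(-5 + 6)*(-5 + 2*3))) = 25*((sqrt(1)*(-5 + 6))*(1 + sqrt(1)*(-5 + 6))) = 25*((1*1)*(1 + 1*1)) = 25*(1*(1 + 1)) = 25*(1*2) = 25*2 = 50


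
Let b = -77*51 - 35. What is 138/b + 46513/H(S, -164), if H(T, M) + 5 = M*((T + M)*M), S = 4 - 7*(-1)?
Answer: -376083670/8151999233 ≈ -0.046134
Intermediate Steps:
S = 11 (S = 4 + 7 = 11)
H(T, M) = -5 + M²*(M + T) (H(T, M) = -5 + M*((T + M)*M) = -5 + M*((M + T)*M) = -5 + M*(M*(M + T)) = -5 + M²*(M + T))
b = -3962 (b = -3927 - 35 = -3962)
138/b + 46513/H(S, -164) = 138/(-3962) + 46513/(-5 + (-164)³ + 11*(-164)²) = 138*(-1/3962) + 46513/(-5 - 4410944 + 11*26896) = -69/1981 + 46513/(-5 - 4410944 + 295856) = -69/1981 + 46513/(-4115093) = -69/1981 + 46513*(-1/4115093) = -69/1981 - 46513/4115093 = -376083670/8151999233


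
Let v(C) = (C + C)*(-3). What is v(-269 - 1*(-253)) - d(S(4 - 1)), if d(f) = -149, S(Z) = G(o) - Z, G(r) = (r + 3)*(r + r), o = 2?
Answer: 245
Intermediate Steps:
G(r) = 2*r*(3 + r) (G(r) = (3 + r)*(2*r) = 2*r*(3 + r))
v(C) = -6*C (v(C) = (2*C)*(-3) = -6*C)
S(Z) = 20 - Z (S(Z) = 2*2*(3 + 2) - Z = 2*2*5 - Z = 20 - Z)
v(-269 - 1*(-253)) - d(S(4 - 1)) = -6*(-269 - 1*(-253)) - 1*(-149) = -6*(-269 + 253) + 149 = -6*(-16) + 149 = 96 + 149 = 245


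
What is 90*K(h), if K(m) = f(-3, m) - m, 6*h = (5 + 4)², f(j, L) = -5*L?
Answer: -7290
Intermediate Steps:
h = 27/2 (h = (5 + 4)²/6 = (⅙)*9² = (⅙)*81 = 27/2 ≈ 13.500)
K(m) = -6*m (K(m) = -5*m - m = -6*m)
90*K(h) = 90*(-6*27/2) = 90*(-81) = -7290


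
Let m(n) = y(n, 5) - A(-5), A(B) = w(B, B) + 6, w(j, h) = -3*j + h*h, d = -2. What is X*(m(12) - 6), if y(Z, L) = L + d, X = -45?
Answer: 2205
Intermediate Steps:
w(j, h) = h² - 3*j (w(j, h) = -3*j + h² = h² - 3*j)
y(Z, L) = -2 + L (y(Z, L) = L - 2 = -2 + L)
A(B) = 6 + B² - 3*B (A(B) = (B² - 3*B) + 6 = 6 + B² - 3*B)
m(n) = -43 (m(n) = (-2 + 5) - (6 + (-5)² - 3*(-5)) = 3 - (6 + 25 + 15) = 3 - 1*46 = 3 - 46 = -43)
X*(m(12) - 6) = -45*(-43 - 6) = -45*(-49) = 2205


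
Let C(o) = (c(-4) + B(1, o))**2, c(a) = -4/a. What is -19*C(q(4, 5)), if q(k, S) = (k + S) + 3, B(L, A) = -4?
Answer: -171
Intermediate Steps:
q(k, S) = 3 + S + k (q(k, S) = (S + k) + 3 = 3 + S + k)
C(o) = 9 (C(o) = (-4/(-4) - 4)**2 = (-4*(-1/4) - 4)**2 = (1 - 4)**2 = (-3)**2 = 9)
-19*C(q(4, 5)) = -19*9 = -171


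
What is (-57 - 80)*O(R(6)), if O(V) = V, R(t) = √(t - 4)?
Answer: -137*√2 ≈ -193.75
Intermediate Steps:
R(t) = √(-4 + t)
(-57 - 80)*O(R(6)) = (-57 - 80)*√(-4 + 6) = -137*√2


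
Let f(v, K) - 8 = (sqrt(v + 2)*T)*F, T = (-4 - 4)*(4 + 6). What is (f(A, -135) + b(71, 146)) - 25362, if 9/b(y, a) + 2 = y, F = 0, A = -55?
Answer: -583139/23 ≈ -25354.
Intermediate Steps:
T = -80 (T = -8*10 = -80)
b(y, a) = 9/(-2 + y)
f(v, K) = 8 (f(v, K) = 8 + (sqrt(v + 2)*(-80))*0 = 8 + (sqrt(2 + v)*(-80))*0 = 8 - 80*sqrt(2 + v)*0 = 8 + 0 = 8)
(f(A, -135) + b(71, 146)) - 25362 = (8 + 9/(-2 + 71)) - 25362 = (8 + 9/69) - 25362 = (8 + 9*(1/69)) - 25362 = (8 + 3/23) - 25362 = 187/23 - 25362 = -583139/23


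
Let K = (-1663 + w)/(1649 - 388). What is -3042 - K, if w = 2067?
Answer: -3836366/1261 ≈ -3042.3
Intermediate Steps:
K = 404/1261 (K = (-1663 + 2067)/(1649 - 388) = 404/1261 ≈ 0.32038)
-3042 - K = -3042 - 1*404/1261 = -3042 - 404/1261 = -3836366/1261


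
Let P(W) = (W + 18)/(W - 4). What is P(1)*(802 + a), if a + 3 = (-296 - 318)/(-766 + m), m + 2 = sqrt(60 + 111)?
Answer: -2986827227/589653 - 11666*sqrt(19)/589653 ≈ -5065.5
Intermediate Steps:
P(W) = (18 + W)/(-4 + W)
m = -2 + 3*sqrt(19) (m = -2 + sqrt(60 + 111) = -2 + sqrt(171) = -2 + 3*sqrt(19) ≈ 11.077)
a = -3 - 614/(-768 + 3*sqrt(19)) (a = -3 + (-296 - 318)/(-766 + (-2 + 3*sqrt(19))) = -3 - 614/(-768 + 3*sqrt(19)) ≈ -2.1867)
P(1)*(802 + a) = ((18 + 1)/(-4 + 1))*(802 + (-432469/196551 + 614*sqrt(19)/196551)) = (19/(-3))*(157201433/196551 + 614*sqrt(19)/196551) = (-1/3*19)*(157201433/196551 + 614*sqrt(19)/196551) = -19*(157201433/196551 + 614*sqrt(19)/196551)/3 = -2986827227/589653 - 11666*sqrt(19)/589653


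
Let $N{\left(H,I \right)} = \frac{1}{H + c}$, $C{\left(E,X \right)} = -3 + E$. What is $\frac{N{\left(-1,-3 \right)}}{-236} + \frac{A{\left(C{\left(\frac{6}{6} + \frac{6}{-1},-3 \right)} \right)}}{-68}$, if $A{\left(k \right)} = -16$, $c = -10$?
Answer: $\frac{10401}{44132} \approx 0.23568$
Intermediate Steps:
$N{\left(H,I \right)} = \frac{1}{-10 + H}$ ($N{\left(H,I \right)} = \frac{1}{H - 10} = \frac{1}{-10 + H}$)
$\frac{N{\left(-1,-3 \right)}}{-236} + \frac{A{\left(C{\left(\frac{6}{6} + \frac{6}{-1},-3 \right)} \right)}}{-68} = \frac{1}{\left(-10 - 1\right) \left(-236\right)} - \frac{16}{-68} = \frac{1}{-11} \left(- \frac{1}{236}\right) - - \frac{4}{17} = \left(- \frac{1}{11}\right) \left(- \frac{1}{236}\right) + \frac{4}{17} = \frac{1}{2596} + \frac{4}{17} = \frac{10401}{44132}$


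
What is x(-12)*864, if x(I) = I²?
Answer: 124416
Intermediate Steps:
x(-12)*864 = (-12)²*864 = 144*864 = 124416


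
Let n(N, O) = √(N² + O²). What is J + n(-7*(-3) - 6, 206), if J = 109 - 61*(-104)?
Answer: 6453 + √42661 ≈ 6659.5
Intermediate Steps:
J = 6453 (J = 109 + 6344 = 6453)
J + n(-7*(-3) - 6, 206) = 6453 + √((-7*(-3) - 6)² + 206²) = 6453 + √((21 - 6)² + 42436) = 6453 + √(15² + 42436) = 6453 + √(225 + 42436) = 6453 + √42661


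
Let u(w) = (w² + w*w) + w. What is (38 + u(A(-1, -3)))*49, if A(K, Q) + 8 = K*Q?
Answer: 4067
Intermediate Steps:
A(K, Q) = -8 + K*Q
u(w) = w + 2*w² (u(w) = (w² + w²) + w = 2*w² + w = w + 2*w²)
(38 + u(A(-1, -3)))*49 = (38 + (-8 - 1*(-3))*(1 + 2*(-8 - 1*(-3))))*49 = (38 + (-8 + 3)*(1 + 2*(-8 + 3)))*49 = (38 - 5*(1 + 2*(-5)))*49 = (38 - 5*(1 - 10))*49 = (38 - 5*(-9))*49 = (38 + 45)*49 = 83*49 = 4067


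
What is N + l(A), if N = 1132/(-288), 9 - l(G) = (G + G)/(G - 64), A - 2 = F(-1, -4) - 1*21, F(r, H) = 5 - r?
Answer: 26233/5544 ≈ 4.7318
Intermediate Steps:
A = -13 (A = 2 + ((5 - 1*(-1)) - 1*21) = 2 + ((5 + 1) - 21) = 2 + (6 - 21) = 2 - 15 = -13)
l(G) = 9 - 2*G/(-64 + G) (l(G) = 9 - (G + G)/(G - 64) = 9 - 2*G/(-64 + G))
N = -283/72 (N = 1132*(-1/288) = -283/72 ≈ -3.9306)
N + l(A) = -283/72 + (-576 + 7*(-13))/(-64 - 13) = -283/72 + (-576 - 91)/(-77) = -283/72 - 1/77*(-667) = -283/72 + 667/77 = 26233/5544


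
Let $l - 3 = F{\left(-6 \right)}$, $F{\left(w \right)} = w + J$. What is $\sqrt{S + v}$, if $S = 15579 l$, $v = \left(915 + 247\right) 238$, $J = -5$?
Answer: $2 \sqrt{37981} \approx 389.77$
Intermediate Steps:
$F{\left(w \right)} = -5 + w$ ($F{\left(w \right)} = w - 5 = -5 + w$)
$l = -8$ ($l = 3 - 11 = -8$)
$v = 276556$ ($v = 1162 \cdot 238 = 276556$)
$S = -124632$ ($S = 15579 \left(-8\right) = -124632$)
$\sqrt{S + v} = \sqrt{-124632 + 276556} = \sqrt{151924} = 2 \sqrt{37981}$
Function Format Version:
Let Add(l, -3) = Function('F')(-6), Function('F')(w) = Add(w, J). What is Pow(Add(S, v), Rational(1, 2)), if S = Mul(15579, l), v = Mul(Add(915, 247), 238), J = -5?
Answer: Mul(2, Pow(37981, Rational(1, 2))) ≈ 389.77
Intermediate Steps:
Function('F')(w) = Add(-5, w) (Function('F')(w) = Add(w, -5) = Add(-5, w))
l = -8 (l = Add(3, Add(-5, -6)) = Add(3, -11) = -8)
v = 276556 (v = Mul(1162, 238) = 276556)
S = -124632 (S = Mul(15579, -8) = -124632)
Pow(Add(S, v), Rational(1, 2)) = Pow(Add(-124632, 276556), Rational(1, 2)) = Pow(151924, Rational(1, 2)) = Mul(2, Pow(37981, Rational(1, 2)))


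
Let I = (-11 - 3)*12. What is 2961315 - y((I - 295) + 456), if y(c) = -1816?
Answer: 2963131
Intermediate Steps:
I = -168 (I = -14*12 = -168)
2961315 - y((I - 295) + 456) = 2961315 - 1*(-1816) = 2961315 + 1816 = 2963131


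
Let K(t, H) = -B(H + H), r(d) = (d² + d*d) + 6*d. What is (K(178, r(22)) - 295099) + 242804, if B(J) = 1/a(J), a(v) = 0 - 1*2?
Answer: -104589/2 ≈ -52295.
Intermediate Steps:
a(v) = -2 (a(v) = 0 - 2 = -2)
B(J) = -½ (B(J) = 1/(-2) = -½)
r(d) = 2*d² + 6*d (r(d) = (d² + d²) + 6*d = 2*d² + 6*d)
K(t, H) = ½ (K(t, H) = -1*(-½) = ½)
(K(178, r(22)) - 295099) + 242804 = (½ - 295099) + 242804 = -590197/2 + 242804 = -104589/2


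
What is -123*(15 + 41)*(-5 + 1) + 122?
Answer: 27674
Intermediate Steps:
-123*(15 + 41)*(-5 + 1) + 122 = -6888*(-4) + 122 = -123*(-224) + 122 = 27552 + 122 = 27674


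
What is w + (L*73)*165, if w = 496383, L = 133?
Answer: 2098368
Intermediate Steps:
w + (L*73)*165 = 496383 + (133*73)*165 = 496383 + 9709*165 = 496383 + 1601985 = 2098368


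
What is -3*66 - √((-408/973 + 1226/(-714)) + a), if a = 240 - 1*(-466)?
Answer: -198 - √35371905321/7089 ≈ -224.53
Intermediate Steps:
a = 706 (a = 240 + 466 = 706)
-3*66 - √((-408/973 + 1226/(-714)) + a) = -3*66 - √((-408/973 + 1226/(-714)) + 706) = -198 - √((-408*1/973 + 1226*(-1/714)) + 706) = -198 - √((-408/973 - 613/357) + 706) = -198 - √(-15145/7089 + 706) = -198 - √(4989689/7089) = -198 - √35371905321/7089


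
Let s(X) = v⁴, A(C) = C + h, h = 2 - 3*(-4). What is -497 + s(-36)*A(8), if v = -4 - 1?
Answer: 13253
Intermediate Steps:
v = -5
h = 14 (h = 2 + 12 = 14)
A(C) = 14 + C (A(C) = C + 14 = 14 + C)
s(X) = 625 (s(X) = (-5)⁴ = 625)
-497 + s(-36)*A(8) = -497 + 625*(14 + 8) = -497 + 625*22 = -497 + 13750 = 13253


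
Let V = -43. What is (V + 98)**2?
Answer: 3025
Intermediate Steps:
(V + 98)**2 = (-43 + 98)**2 = 55**2 = 3025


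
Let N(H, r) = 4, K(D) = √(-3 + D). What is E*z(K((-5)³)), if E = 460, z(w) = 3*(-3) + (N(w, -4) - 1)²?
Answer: 0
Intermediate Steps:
z(w) = 0 (z(w) = 3*(-3) + (4 - 1)² = -9 + 3² = -9 + 9 = 0)
E*z(K((-5)³)) = 460*0 = 0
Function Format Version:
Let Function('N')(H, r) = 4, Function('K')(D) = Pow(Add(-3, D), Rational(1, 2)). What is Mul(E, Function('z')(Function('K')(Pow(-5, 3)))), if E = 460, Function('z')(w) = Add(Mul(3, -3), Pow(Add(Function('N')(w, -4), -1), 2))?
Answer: 0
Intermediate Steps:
Function('z')(w) = 0 (Function('z')(w) = Add(Mul(3, -3), Pow(Add(4, -1), 2)) = Add(-9, Pow(3, 2)) = Add(-9, 9) = 0)
Mul(E, Function('z')(Function('K')(Pow(-5, 3)))) = Mul(460, 0) = 0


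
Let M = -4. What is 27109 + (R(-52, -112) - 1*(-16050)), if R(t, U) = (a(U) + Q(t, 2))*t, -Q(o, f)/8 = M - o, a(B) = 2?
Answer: 63023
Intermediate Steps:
Q(o, f) = 32 + 8*o (Q(o, f) = -8*(-4 - o) = 32 + 8*o)
R(t, U) = t*(34 + 8*t) (R(t, U) = (2 + (32 + 8*t))*t = (34 + 8*t)*t = t*(34 + 8*t))
27109 + (R(-52, -112) - 1*(-16050)) = 27109 + (2*(-52)*(17 + 4*(-52)) - 1*(-16050)) = 27109 + (2*(-52)*(17 - 208) + 16050) = 27109 + (2*(-52)*(-191) + 16050) = 27109 + (19864 + 16050) = 27109 + 35914 = 63023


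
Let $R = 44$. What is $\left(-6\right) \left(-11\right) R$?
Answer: $2904$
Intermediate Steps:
$\left(-6\right) \left(-11\right) R = \left(-6\right) \left(-11\right) 44 = 66 \cdot 44 = 2904$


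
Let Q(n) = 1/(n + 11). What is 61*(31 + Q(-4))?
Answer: 13298/7 ≈ 1899.7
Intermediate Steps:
Q(n) = 1/(11 + n)
61*(31 + Q(-4)) = 61*(31 + 1/(11 - 4)) = 61*(31 + 1/7) = 61*(31 + ⅐) = 61*(218/7) = 13298/7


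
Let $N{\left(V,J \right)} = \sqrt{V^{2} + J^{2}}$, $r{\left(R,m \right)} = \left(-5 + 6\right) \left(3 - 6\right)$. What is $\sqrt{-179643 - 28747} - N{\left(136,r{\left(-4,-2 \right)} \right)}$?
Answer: $- \sqrt{18505} + i \sqrt{208390} \approx -136.03 + 456.5 i$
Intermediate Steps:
$r{\left(R,m \right)} = -3$ ($r{\left(R,m \right)} = 1 \left(-3\right) = -3$)
$N{\left(V,J \right)} = \sqrt{J^{2} + V^{2}}$
$\sqrt{-179643 - 28747} - N{\left(136,r{\left(-4,-2 \right)} \right)} = \sqrt{-179643 - 28747} - \sqrt{\left(-3\right)^{2} + 136^{2}} = \sqrt{-208390} - \sqrt{9 + 18496} = i \sqrt{208390} - \sqrt{18505} = - \sqrt{18505} + i \sqrt{208390}$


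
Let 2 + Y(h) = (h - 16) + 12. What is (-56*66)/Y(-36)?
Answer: 88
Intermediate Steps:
Y(h) = -6 + h (Y(h) = -2 + ((h - 16) + 12) = -2 + ((-16 + h) + 12) = -2 + (-4 + h) = -6 + h)
(-56*66)/Y(-36) = (-56*66)/(-6 - 36) = -3696/(-42) = -3696*(-1/42) = 88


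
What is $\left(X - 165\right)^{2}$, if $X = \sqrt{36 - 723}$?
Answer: $\left(165 - i \sqrt{687}\right)^{2} \approx 26538.0 - 8649.5 i$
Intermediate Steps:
$X = i \sqrt{687}$ ($X = \sqrt{-687} = i \sqrt{687} \approx 26.211 i$)
$\left(X - 165\right)^{2} = \left(i \sqrt{687} - 165\right)^{2} = \left(-165 + i \sqrt{687}\right)^{2}$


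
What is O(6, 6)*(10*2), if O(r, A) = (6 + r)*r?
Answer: 1440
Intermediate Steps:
O(r, A) = r*(6 + r)
O(6, 6)*(10*2) = (6*(6 + 6))*(10*2) = (6*12)*20 = 72*20 = 1440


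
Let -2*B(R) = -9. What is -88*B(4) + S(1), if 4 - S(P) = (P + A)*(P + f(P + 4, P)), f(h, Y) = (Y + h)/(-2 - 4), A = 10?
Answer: -392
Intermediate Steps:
B(R) = 9/2 (B(R) = -1/2*(-9) = 9/2)
f(h, Y) = -Y/6 - h/6 (f(h, Y) = (Y + h)/(-6) = (Y + h)*(-1/6) = -Y/6 - h/6)
S(P) = 4 - (10 + P)*(-2/3 + 2*P/3) (S(P) = 4 - (P + 10)*(P + (-P/6 - (P + 4)/6)) = 4 - (10 + P)*(P + (-P/6 - (4 + P)/6)) = 4 - (10 + P)*(P + (-P/6 + (-2/3 - P/6))) = 4 - (10 + P)*(P + (-2/3 - P/3)) = 4 - (10 + P)*(-2/3 + 2*P/3))
-88*B(4) + S(1) = -88*9/2 + (32/3 - 6*1 - 2/3*1**2) = -396 + (32/3 - 6 - 2/3*1) = -396 + (32/3 - 6 - 2/3) = -396 + 4 = -392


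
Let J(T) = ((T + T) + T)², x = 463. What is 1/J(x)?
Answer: 1/1929321 ≈ 5.1832e-7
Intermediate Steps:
J(T) = 9*T² (J(T) = (2*T + T)² = (3*T)² = 9*T²)
1/J(x) = 1/(9*463²) = 1/(9*214369) = 1/1929321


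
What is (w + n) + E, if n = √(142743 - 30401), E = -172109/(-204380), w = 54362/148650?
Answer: 3669450841/3038108700 + √112342 ≈ 336.38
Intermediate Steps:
w = 27181/74325 (w = 54362*(1/148650) = 27181/74325 ≈ 0.36570)
E = 172109/204380 (E = -172109*(-1/204380) = 172109/204380 ≈ 0.84210)
n = √112342 ≈ 335.17
(w + n) + E = (27181/74325 + √112342) + 172109/204380 = 3669450841/3038108700 + √112342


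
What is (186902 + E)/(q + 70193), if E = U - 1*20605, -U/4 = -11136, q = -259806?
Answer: -210841/189613 ≈ -1.1120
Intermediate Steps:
U = 44544 (U = -4*(-11136) = 44544)
E = 23939 (E = 44544 - 1*20605 = 44544 - 20605 = 23939)
(186902 + E)/(q + 70193) = (186902 + 23939)/(-259806 + 70193) = 210841/(-189613) = 210841*(-1/189613) = -210841/189613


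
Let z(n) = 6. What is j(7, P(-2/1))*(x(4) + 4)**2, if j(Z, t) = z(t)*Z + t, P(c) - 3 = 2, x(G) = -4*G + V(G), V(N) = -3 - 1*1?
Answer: 12032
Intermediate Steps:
V(N) = -4 (V(N) = -3 - 1 = -4)
x(G) = -4 - 4*G (x(G) = -4*G - 4 = -4 - 4*G)
P(c) = 5 (P(c) = 3 + 2 = 5)
j(Z, t) = t + 6*Z (j(Z, t) = 6*Z + t = t + 6*Z)
j(7, P(-2/1))*(x(4) + 4)**2 = (5 + 6*7)*((-4 - 4*4) + 4)**2 = (5 + 42)*((-4 - 16) + 4)**2 = 47*(-20 + 4)**2 = 47*(-16)**2 = 47*256 = 12032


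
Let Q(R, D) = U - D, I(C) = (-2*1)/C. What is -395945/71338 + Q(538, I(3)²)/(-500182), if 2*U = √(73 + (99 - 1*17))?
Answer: -891200386279/160568925822 - √155/1000364 ≈ -5.5503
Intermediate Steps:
I(C) = -2/C
U = √155/2 (U = √(73 + (99 - 1*17))/2 = √(73 + (99 - 17))/2 = √(73 + 82)/2 = √155/2 ≈ 6.2250)
Q(R, D) = √155/2 - D
-395945/71338 + Q(538, I(3)²)/(-500182) = -395945/71338 + (√155/2 - (-2/3)²)/(-500182) = -395945*1/71338 + (√155/2 - (-2*⅓)²)*(-1/500182) = -395945/71338 + (√155/2 - (-⅔)²)*(-1/500182) = -395945/71338 + (√155/2 - 1*4/9)*(-1/500182) = -395945/71338 + (√155/2 - 4/9)*(-1/500182) = -395945/71338 + (-4/9 + √155/2)*(-1/500182) = -395945/71338 + (2/2250819 - √155/1000364) = -891200386279/160568925822 - √155/1000364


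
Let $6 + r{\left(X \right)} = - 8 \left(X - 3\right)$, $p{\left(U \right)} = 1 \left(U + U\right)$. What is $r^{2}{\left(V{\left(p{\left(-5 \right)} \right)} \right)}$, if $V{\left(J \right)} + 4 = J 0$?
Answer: $2500$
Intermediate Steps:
$p{\left(U \right)} = 2 U$ ($p{\left(U \right)} = 1 \cdot 2 U = 2 U$)
$V{\left(J \right)} = -4$ ($V{\left(J \right)} = -4 + J 0 = -4 + 0 = -4$)
$r{\left(X \right)} = 18 - 8 X$ ($r{\left(X \right)} = -6 - 8 \left(X - 3\right) = -6 - 8 \left(-3 + X\right) = -6 - \left(-24 + 8 X\right) = 18 - 8 X$)
$r^{2}{\left(V{\left(p{\left(-5 \right)} \right)} \right)} = \left(18 - -32\right)^{2} = \left(18 + 32\right)^{2} = 50^{2} = 2500$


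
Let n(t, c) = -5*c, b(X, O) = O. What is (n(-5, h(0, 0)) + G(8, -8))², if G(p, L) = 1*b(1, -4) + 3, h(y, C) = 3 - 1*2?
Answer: 36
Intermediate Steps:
h(y, C) = 1 (h(y, C) = 3 - 2 = 1)
G(p, L) = -1 (G(p, L) = 1*(-4) + 3 = -4 + 3 = -1)
(n(-5, h(0, 0)) + G(8, -8))² = (-5*1 - 1)² = (-5 - 1)² = (-6)² = 36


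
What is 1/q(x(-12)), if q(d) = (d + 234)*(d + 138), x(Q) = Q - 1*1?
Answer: 1/27625 ≈ 3.6199e-5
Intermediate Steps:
x(Q) = -1 + Q (x(Q) = Q - 1 = -1 + Q)
q(d) = (138 + d)*(234 + d) (q(d) = (234 + d)*(138 + d) = (138 + d)*(234 + d))
1/q(x(-12)) = 1/(32292 + (-1 - 12)**2 + 372*(-1 - 12)) = 1/(32292 + (-13)**2 + 372*(-13)) = 1/(32292 + 169 - 4836) = 1/27625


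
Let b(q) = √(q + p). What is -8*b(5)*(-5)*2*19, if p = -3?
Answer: 1520*√2 ≈ 2149.6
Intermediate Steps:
b(q) = √(-3 + q) (b(q) = √(q - 3) = √(-3 + q))
-8*b(5)*(-5)*2*19 = -8*√(-3 + 5)*(-5)*2*19 = -8*√2*(-5)*2*19 = -8*(-5*√2)*2*19 = -(-80)*√2*19 = (80*√2)*19 = 1520*√2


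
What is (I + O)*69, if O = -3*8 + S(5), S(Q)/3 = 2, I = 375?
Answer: 24633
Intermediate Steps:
S(Q) = 6 (S(Q) = 3*2 = 6)
O = -18 (O = -3*8 + 6 = -24 + 6 = -18)
(I + O)*69 = (375 - 18)*69 = 357*69 = 24633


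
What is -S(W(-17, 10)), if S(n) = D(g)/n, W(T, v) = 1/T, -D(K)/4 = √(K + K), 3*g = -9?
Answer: -68*I*√6 ≈ -166.57*I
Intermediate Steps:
g = -3 (g = (⅓)*(-9) = -3)
D(K) = -4*√2*√K (D(K) = -4*√(K + K) = -4*√2*√K)
S(n) = -4*I*√6/n (S(n) = (-4*√2*√(-3))/n = (-4*√2*I*√3)/n = (-4*I*√6)/n = -4*I*√6/n)
-S(W(-17, 10)) = -(-4)*I*√6/(1/(-17)) = -(-4)*I*√6/(-1/17) = -(-4)*I*√6*(-17) = -68*I*√6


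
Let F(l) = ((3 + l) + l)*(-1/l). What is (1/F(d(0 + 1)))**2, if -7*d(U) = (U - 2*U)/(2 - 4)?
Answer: 1/1600 ≈ 0.00062500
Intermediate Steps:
d(U) = -U/14 (d(U) = -(U - 2*U)/(7*(2 - 4)) = -(-U)/(7*(-2)) = -(-U)*(-1)/(7*2) = -U/14)
F(l) = -(3 + 2*l)/l (F(l) = (3 + 2*l)*(-1/l) = -(3 + 2*l)/l)
(1/F(d(0 + 1)))**2 = (1/(-2 - 3*(-14/(0 + 1))))**2 = (1/(-2 - 3/((-1/14*1))))**2 = (1/(-2 - 3/(-1/14)))**2 = (1/(-2 - 3*(-14)))**2 = (1/(-2 + 42))**2 = (1/40)**2 = 1/1600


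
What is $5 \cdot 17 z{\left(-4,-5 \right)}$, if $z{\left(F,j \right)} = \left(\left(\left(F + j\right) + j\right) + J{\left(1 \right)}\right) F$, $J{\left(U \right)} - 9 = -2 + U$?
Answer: $2040$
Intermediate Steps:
$J{\left(U \right)} = 7 + U$ ($J{\left(U \right)} = 9 + \left(-2 + U\right) = 7 + U$)
$z{\left(F,j \right)} = F \left(8 + F + 2 j\right)$ ($z{\left(F,j \right)} = \left(\left(\left(F + j\right) + j\right) + \left(7 + 1\right)\right) F = \left(\left(F + 2 j\right) + 8\right) F = \left(8 + F + 2 j\right) F = F \left(8 + F + 2 j\right)$)
$5 \cdot 17 z{\left(-4,-5 \right)} = 5 \cdot 17 \left(- 4 \left(8 - 4 + 2 \left(-5\right)\right)\right) = 85 \left(- 4 \left(8 - 4 - 10\right)\right) = 85 \left(\left(-4\right) \left(-6\right)\right) = 85 \cdot 24 = 2040$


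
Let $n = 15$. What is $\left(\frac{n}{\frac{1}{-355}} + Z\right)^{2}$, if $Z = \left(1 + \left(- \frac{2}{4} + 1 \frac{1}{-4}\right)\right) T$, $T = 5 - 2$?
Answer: $\frac{453562209}{16} \approx 2.8348 \cdot 10^{7}$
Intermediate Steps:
$T = 3$ ($T = 5 - 2 = 3$)
$Z = \frac{3}{4}$ ($Z = \left(1 + \left(- \frac{2}{4} + 1 \frac{1}{-4}\right)\right) 3 = \left(1 + \left(\left(-2\right) \frac{1}{4} + 1 \left(- \frac{1}{4}\right)\right)\right) 3 = \left(1 - \frac{3}{4}\right) 3 = \frac{1}{4} \cdot 3 = \frac{3}{4} \approx 0.75$)
$\left(\frac{n}{\frac{1}{-355}} + Z\right)^{2} = \left(\frac{15}{\frac{1}{-355}} + \frac{3}{4}\right)^{2} = \left(\frac{15}{- \frac{1}{355}} + \frac{3}{4}\right)^{2} = \left(15 \left(-355\right) + \frac{3}{4}\right)^{2} = \left(-5325 + \frac{3}{4}\right)^{2} = \left(- \frac{21297}{4}\right)^{2} = \frac{453562209}{16}$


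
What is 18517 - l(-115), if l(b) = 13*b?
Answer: 20012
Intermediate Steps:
18517 - l(-115) = 18517 - 13*(-115) = 18517 - 1*(-1495) = 18517 + 1495 = 20012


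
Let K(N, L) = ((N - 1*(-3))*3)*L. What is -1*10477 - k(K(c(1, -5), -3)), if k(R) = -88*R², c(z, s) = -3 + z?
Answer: -3349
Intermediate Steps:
K(N, L) = L*(9 + 3*N) (K(N, L) = ((N + 3)*3)*L = ((3 + N)*3)*L = (9 + 3*N)*L = L*(9 + 3*N))
-1*10477 - k(K(c(1, -5), -3)) = -1*10477 - (-88)*(3*(-3)*(3 + (-3 + 1)))² = -10477 - (-88)*(3*(-3)*(3 - 2))² = -10477 - (-88)*(3*(-3)*1)² = -10477 - (-88)*(-9)² = -10477 - (-88)*81 = -10477 - 1*(-7128) = -10477 + 7128 = -3349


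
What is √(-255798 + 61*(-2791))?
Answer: 13*I*√2521 ≈ 652.72*I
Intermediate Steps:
√(-255798 + 61*(-2791)) = √(-255798 - 170251) = √(-426049) = 13*I*√2521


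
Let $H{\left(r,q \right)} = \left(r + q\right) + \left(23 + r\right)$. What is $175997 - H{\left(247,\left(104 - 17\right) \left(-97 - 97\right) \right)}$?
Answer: $192358$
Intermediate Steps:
$H{\left(r,q \right)} = 23 + q + 2 r$ ($H{\left(r,q \right)} = \left(q + r\right) + \left(23 + r\right) = 23 + q + 2 r$)
$175997 - H{\left(247,\left(104 - 17\right) \left(-97 - 97\right) \right)} = 175997 - \left(23 + \left(104 - 17\right) \left(-97 - 97\right) + 2 \cdot 247\right) = 175997 - \left(23 + 87 \left(-194\right) + 494\right) = 175997 - \left(23 - 16878 + 494\right) = 175997 - -16361 = 175997 + 16361 = 192358$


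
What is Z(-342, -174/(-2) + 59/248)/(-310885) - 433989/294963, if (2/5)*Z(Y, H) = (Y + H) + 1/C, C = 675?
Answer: -3007236271805233/2046734452731600 ≈ -1.4693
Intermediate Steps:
Z(Y, H) = 1/270 + 5*H/2 + 5*Y/2 (Z(Y, H) = 5*((Y + H) + 1/675)/2 = 5*((H + Y) + 1/675)/2 = 5*(1/675 + H + Y)/2 = 1/270 + 5*H/2 + 5*Y/2)
Z(-342, -174/(-2) + 59/248)/(-310885) - 433989/294963 = (1/270 + 5*(-174/(-2) + 59/248)/2 + (5/2)*(-342))/(-310885) - 433989/294963 = (1/270 + 5*(-174*(-½) + 59*(1/248))/2 - 855)*(-1/310885) - 433989*1/294963 = (1/270 + 5*(87 + 59/248)/2 - 855)*(-1/310885) - 144663/98321 = (1/270 + (5/2)*(21635/248) - 855)*(-1/310885) - 144663/98321 = (1/270 + 108175/496 - 855)*(-1/310885) - 144663/98321 = -42646927/66960*(-1/310885) - 144663/98321 = 42646927/20816859600 - 144663/98321 = -3007236271805233/2046734452731600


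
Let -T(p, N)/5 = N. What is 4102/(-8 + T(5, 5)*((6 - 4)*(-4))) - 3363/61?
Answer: -197737/5856 ≈ -33.767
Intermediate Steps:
T(p, N) = -5*N
4102/(-8 + T(5, 5)*((6 - 4)*(-4))) - 3363/61 = 4102/(-8 + (-5*5)*((6 - 4)*(-4))) - 3363/61 = 4102/(-8 - 50*(-4)) - 3363*1/61 = 4102/(-8 - 25*(-8)) - 3363/61 = 4102/(-8 + 200) - 3363/61 = 4102/192 - 3363/61 = 4102*(1/192) - 3363/61 = 2051/96 - 3363/61 = -197737/5856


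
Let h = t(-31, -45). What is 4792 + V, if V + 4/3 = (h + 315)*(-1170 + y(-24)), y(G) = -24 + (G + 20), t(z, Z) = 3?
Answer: -1128520/3 ≈ -3.7617e+5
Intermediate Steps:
h = 3
y(G) = -4 + G (y(G) = -24 + (20 + G) = -4 + G)
V = -1142896/3 (V = -4/3 + (3 + 315)*(-1170 + (-4 - 24)) = -4/3 + 318*(-1170 - 28) = -4/3 + 318*(-1198) = -4/3 - 380964 = -1142896/3 ≈ -3.8097e+5)
4792 + V = 4792 - 1142896/3 = -1128520/3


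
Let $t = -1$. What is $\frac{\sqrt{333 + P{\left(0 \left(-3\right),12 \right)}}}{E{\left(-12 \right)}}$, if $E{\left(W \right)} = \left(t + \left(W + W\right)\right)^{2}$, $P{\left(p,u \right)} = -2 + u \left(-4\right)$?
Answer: $\frac{\sqrt{283}}{625} \approx 0.026916$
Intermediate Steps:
$P{\left(p,u \right)} = -2 - 4 u$
$E{\left(W \right)} = \left(-1 + 2 W\right)^{2}$ ($E{\left(W \right)} = \left(-1 + \left(W + W\right)\right)^{2} = \left(-1 + 2 W\right)^{2}$)
$\frac{\sqrt{333 + P{\left(0 \left(-3\right),12 \right)}}}{E{\left(-12 \right)}} = \frac{\sqrt{333 - 50}}{\left(-1 + 2 \left(-12\right)\right)^{2}} = \frac{\sqrt{333 - 50}}{\left(-1 - 24\right)^{2}} = \frac{\sqrt{333 - 50}}{\left(-25\right)^{2}} = \frac{\sqrt{283}}{625}$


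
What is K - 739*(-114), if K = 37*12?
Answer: 84690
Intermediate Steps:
K = 444
K - 739*(-114) = 444 - 739*(-114) = 444 + 84246 = 84690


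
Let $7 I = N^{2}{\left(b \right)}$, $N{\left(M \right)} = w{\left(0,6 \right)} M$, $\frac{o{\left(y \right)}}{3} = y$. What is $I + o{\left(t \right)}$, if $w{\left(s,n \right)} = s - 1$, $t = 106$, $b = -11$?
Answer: $\frac{2347}{7} \approx 335.29$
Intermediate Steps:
$w{\left(s,n \right)} = -1 + s$ ($w{\left(s,n \right)} = s - 1 = -1 + s$)
$o{\left(y \right)} = 3 y$
$N{\left(M \right)} = - M$ ($N{\left(M \right)} = \left(-1 + 0\right) M = - M$)
$I = \frac{121}{7}$ ($I = \frac{\left(\left(-1\right) \left(-11\right)\right)^{2}}{7} = \frac{11^{2}}{7} = \frac{1}{7} \cdot 121 = \frac{121}{7} \approx 17.286$)
$I + o{\left(t \right)} = \frac{121}{7} + 3 \cdot 106 = \frac{121}{7} + 318 = \frac{2347}{7}$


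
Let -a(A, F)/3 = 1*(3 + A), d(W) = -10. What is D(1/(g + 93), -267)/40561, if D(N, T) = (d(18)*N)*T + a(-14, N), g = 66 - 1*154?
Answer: 567/40561 ≈ 0.013979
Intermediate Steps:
g = -88 (g = 66 - 154 = -88)
a(A, F) = -9 - 3*A (a(A, F) = -3*(3 + A) = -9 - 3*A)
D(N, T) = 33 - 10*N*T (D(N, T) = (-10*N)*T + (-9 - 3*(-14)) = -10*N*T + (-9 + 42) = -10*N*T + 33 = 33 - 10*N*T)
D(1/(g + 93), -267)/40561 = (33 - 10*(-267)/(-88 + 93))/40561 = (33 - 10*(-267)/5)*(1/40561) = (33 - 10*⅕*(-267))*(1/40561) = (33 + 534)*(1/40561) = 567*(1/40561) = 567/40561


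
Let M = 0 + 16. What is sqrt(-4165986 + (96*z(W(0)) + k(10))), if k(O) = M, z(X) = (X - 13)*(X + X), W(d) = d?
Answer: I*sqrt(4165970) ≈ 2041.1*I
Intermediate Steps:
M = 16
z(X) = 2*X*(-13 + X) (z(X) = (-13 + X)*(2*X) = 2*X*(-13 + X))
k(O) = 16
sqrt(-4165986 + (96*z(W(0)) + k(10))) = sqrt(-4165986 + (96*(2*0*(-13 + 0)) + 16)) = sqrt(-4165986 + (96*(2*0*(-13)) + 16)) = sqrt(-4165986 + (96*0 + 16)) = sqrt(-4165986 + (0 + 16)) = sqrt(-4165986 + 16) = sqrt(-4165970) = I*sqrt(4165970)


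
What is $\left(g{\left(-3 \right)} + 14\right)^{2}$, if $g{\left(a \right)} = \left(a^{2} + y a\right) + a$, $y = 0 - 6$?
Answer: $1444$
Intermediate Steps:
$y = -6$ ($y = 0 - 6 = -6$)
$g{\left(a \right)} = a^{2} - 5 a$ ($g{\left(a \right)} = \left(a^{2} - 6 a\right) + a = a^{2} - 5 a$)
$\left(g{\left(-3 \right)} + 14\right)^{2} = \left(- 3 \left(-5 - 3\right) + 14\right)^{2} = \left(\left(-3\right) \left(-8\right) + 14\right)^{2} = \left(24 + 14\right)^{2} = 38^{2} = 1444$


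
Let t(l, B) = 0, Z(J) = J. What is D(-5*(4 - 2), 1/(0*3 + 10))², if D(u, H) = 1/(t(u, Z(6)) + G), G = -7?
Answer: 1/49 ≈ 0.020408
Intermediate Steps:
D(u, H) = -⅐ (D(u, H) = 1/(0 - 7) = 1/(-7) = -⅐)
D(-5*(4 - 2), 1/(0*3 + 10))² = (-⅐)² = 1/49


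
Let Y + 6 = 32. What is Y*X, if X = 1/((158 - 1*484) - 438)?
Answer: -13/382 ≈ -0.034031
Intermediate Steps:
Y = 26 (Y = -6 + 32 = 26)
X = -1/764 (X = 1/((158 - 484) - 438) = 1/(-326 - 438) = 1/(-764) = -1/764 ≈ -0.0013089)
Y*X = 26*(-1/764) = -13/382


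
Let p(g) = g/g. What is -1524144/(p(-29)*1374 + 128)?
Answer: -762072/751 ≈ -1014.7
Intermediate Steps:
p(g) = 1
-1524144/(p(-29)*1374 + 128) = -1524144/(1*1374 + 128) = -1524144/(1374 + 128) = -1524144/1502 = -1524144*1/1502 = -762072/751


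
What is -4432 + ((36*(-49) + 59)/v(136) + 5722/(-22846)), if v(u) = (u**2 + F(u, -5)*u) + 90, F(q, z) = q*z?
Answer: -3741203964503/844091162 ≈ -4432.2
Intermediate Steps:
v(u) = 90 - 4*u**2 (v(u) = (u**2 + (u*(-5))*u) + 90 = (u**2 + (-5*u)*u) + 90 = (u**2 - 5*u**2) + 90 = -4*u**2 + 90 = 90 - 4*u**2)
-4432 + ((36*(-49) + 59)/v(136) + 5722/(-22846)) = -4432 + ((36*(-49) + 59)/(90 - 4*136**2) + 5722/(-22846)) = -4432 + ((-1764 + 59)/(90 - 4*18496) + 5722*(-1/22846)) = -4432 + (-1705/(90 - 73984) - 2861/11423) = -4432 + (-1705/(-73894) - 2861/11423) = -4432 + (-1705*(-1/73894) - 2861/11423) = -4432 + (1705/73894 - 2861/11423) = -4432 - 191934519/844091162 = -3741203964503/844091162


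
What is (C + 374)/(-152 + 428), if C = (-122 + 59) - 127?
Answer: ⅔ ≈ 0.66667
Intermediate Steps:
C = -190 (C = -63 - 127 = -190)
(C + 374)/(-152 + 428) = (-190 + 374)/(-152 + 428) = 184/276 = 184*(1/276) = ⅔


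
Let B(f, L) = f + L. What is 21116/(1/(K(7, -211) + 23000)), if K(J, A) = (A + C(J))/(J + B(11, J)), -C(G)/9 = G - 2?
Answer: 12136294304/25 ≈ 4.8545e+8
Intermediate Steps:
C(G) = 18 - 9*G (C(G) = -9*(G - 2) = -9*(-2 + G) = 18 - 9*G)
B(f, L) = L + f
K(J, A) = (18 + A - 9*J)/(11 + 2*J) (K(J, A) = (A + (18 - 9*J))/(J + (J + 11)) = (18 + A - 9*J)/(J + (11 + J)) = (18 + A - 9*J)/(11 + 2*J))
21116/(1/(K(7, -211) + 23000)) = 21116/(1/((18 - 211 - 9*7)/(11 + 2*7) + 23000)) = 21116/(1/((18 - 211 - 63)/(11 + 14) + 23000)) = 21116/(1/(-256/25 + 23000)) = 21116/(1/(574744/25)) = 21116/(25/574744) = 21116*(574744/25) = 12136294304/25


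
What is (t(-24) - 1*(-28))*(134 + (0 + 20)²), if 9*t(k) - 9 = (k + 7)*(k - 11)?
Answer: 152368/3 ≈ 50789.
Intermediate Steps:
t(k) = 1 + (-11 + k)*(7 + k)/9 (t(k) = 1 + ((k + 7)*(k - 11))/9 = 1 + ((7 + k)*(-11 + k))/9 = 1 + ((-11 + k)*(7 + k))/9 = 1 + (-11 + k)*(7 + k)/9)
(t(-24) - 1*(-28))*(134 + (0 + 20)²) = ((-68/9 - 4/9*(-24) + (⅑)*(-24)²) - 1*(-28))*(134 + (0 + 20)²) = ((-68/9 + 32/3 + (⅑)*576) + 28)*(134 + 20²) = ((-68/9 + 32/3 + 64) + 28)*(134 + 400) = (604/9 + 28)*534 = (856/9)*534 = 152368/3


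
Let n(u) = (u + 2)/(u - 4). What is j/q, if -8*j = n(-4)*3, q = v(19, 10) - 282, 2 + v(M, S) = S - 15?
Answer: 3/9248 ≈ 0.00032439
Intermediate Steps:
n(u) = (2 + u)/(-4 + u)
v(M, S) = -17 + S (v(M, S) = -2 + (S - 15) = -2 + (-15 + S) = -17 + S)
q = -289 (q = (-17 + 10) - 282 = -7 - 282 = -289)
j = -3/32 (j = -(2 - 4)/(-4 - 4)*3/8 = --2/(-8)*3/8 = -(-⅛*(-2))*3/8 = -3/32 ≈ -0.093750)
j/q = -3/32/(-289) = -3/32*(-1/289) = 3/9248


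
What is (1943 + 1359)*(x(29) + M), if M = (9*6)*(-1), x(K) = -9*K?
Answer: -1040130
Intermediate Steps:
M = -54 (M = 54*(-1) = -54)
(1943 + 1359)*(x(29) + M) = (1943 + 1359)*(-9*29 - 54) = 3302*(-261 - 54) = 3302*(-315) = -1040130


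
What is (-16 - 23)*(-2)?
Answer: 78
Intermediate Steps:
(-16 - 23)*(-2) = -39*(-2) = 78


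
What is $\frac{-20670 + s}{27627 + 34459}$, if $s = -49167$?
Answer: $- \frac{69837}{62086} \approx -1.1248$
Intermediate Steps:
$\frac{-20670 + s}{27627 + 34459} = \frac{-20670 - 49167}{27627 + 34459} = - \frac{69837}{62086}$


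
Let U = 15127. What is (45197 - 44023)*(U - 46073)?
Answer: -36330604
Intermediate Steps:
(45197 - 44023)*(U - 46073) = (45197 - 44023)*(15127 - 46073) = 1174*(-30946) = -36330604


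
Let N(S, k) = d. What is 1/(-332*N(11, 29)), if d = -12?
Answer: 1/3984 ≈ 0.00025100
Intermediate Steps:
N(S, k) = -12
1/(-332*N(11, 29)) = 1/(-332*(-12)) = 1/3984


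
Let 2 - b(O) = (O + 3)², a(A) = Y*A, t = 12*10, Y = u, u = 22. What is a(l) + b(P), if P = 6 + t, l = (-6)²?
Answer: -15847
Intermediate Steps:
Y = 22
t = 120
l = 36
a(A) = 22*A
P = 126 (P = 6 + 120 = 126)
b(O) = 2 - (3 + O)² (b(O) = 2 - (O + 3)² = 2 - (3 + O)²)
a(l) + b(P) = 22*36 + (2 - (3 + 126)²) = 792 + (2 - 1*129²) = 792 + (2 - 1*16641) = 792 + (2 - 16641) = 792 - 16639 = -15847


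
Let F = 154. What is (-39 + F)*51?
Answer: 5865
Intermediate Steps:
(-39 + F)*51 = (-39 + 154)*51 = 115*51 = 5865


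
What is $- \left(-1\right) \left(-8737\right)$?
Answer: $-8737$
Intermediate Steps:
$- \left(-1\right) \left(-8737\right) = \left(-1\right) 8737 = -8737$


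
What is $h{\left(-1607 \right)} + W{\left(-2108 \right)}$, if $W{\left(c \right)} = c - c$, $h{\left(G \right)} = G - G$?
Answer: $0$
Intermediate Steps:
$h{\left(G \right)} = 0$
$W{\left(c \right)} = 0$
$h{\left(-1607 \right)} + W{\left(-2108 \right)} = 0 + 0 = 0$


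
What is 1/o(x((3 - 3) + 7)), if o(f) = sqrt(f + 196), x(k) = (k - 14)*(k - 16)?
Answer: sqrt(259)/259 ≈ 0.062137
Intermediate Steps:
x(k) = (-16 + k)*(-14 + k) (x(k) = (-14 + k)*(-16 + k) = (-16 + k)*(-14 + k))
o(f) = sqrt(196 + f)
1/o(x((3 - 3) + 7)) = 1/(sqrt(196 + (224 + ((3 - 3) + 7)**2 - 30*((3 - 3) + 7)))) = 1/(sqrt(196 + (224 + (0 + 7)**2 - 30*(0 + 7)))) = 1/(sqrt(196 + (224 + 7**2 - 30*7))) = 1/(sqrt(196 + (224 + 49 - 210))) = 1/(sqrt(196 + 63)) = 1/(sqrt(259)) = sqrt(259)/259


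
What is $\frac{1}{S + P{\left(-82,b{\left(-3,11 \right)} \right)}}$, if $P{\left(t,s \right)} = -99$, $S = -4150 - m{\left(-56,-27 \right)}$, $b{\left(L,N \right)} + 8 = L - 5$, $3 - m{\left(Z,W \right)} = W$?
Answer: $- \frac{1}{4279} \approx -0.0002337$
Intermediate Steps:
$m{\left(Z,W \right)} = 3 - W$
$b{\left(L,N \right)} = -13 + L$ ($b{\left(L,N \right)} = -8 + \left(L - 5\right) = -8 + \left(-5 + L\right) = -13 + L$)
$S = -4180$ ($S = -4150 - \left(3 - -27\right) = -4150 - \left(3 + 27\right) = -4150 - 30 = -4180$)
$\frac{1}{S + P{\left(-82,b{\left(-3,11 \right)} \right)}} = \frac{1}{-4180 - 99} = \frac{1}{-4279} = - \frac{1}{4279}$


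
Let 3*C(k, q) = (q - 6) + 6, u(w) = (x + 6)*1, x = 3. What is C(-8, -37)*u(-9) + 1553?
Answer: 1442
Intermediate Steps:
u(w) = 9 (u(w) = (3 + 6)*1 = 9*1 = 9)
C(k, q) = q/3 (C(k, q) = ((q - 6) + 6)/3 = ((-6 + q) + 6)/3 = q/3)
C(-8, -37)*u(-9) + 1553 = ((⅓)*(-37))*9 + 1553 = -37/3*9 + 1553 = -111 + 1553 = 1442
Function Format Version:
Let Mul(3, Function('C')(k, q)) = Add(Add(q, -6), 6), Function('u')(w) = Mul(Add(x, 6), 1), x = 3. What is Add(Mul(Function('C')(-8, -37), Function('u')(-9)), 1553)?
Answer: 1442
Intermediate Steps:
Function('u')(w) = 9 (Function('u')(w) = Mul(Add(3, 6), 1) = Mul(9, 1) = 9)
Function('C')(k, q) = Mul(Rational(1, 3), q) (Function('C')(k, q) = Mul(Rational(1, 3), Add(Add(q, -6), 6)) = Mul(Rational(1, 3), Add(Add(-6, q), 6)) = Mul(Rational(1, 3), q))
Add(Mul(Function('C')(-8, -37), Function('u')(-9)), 1553) = Add(Mul(Mul(Rational(1, 3), -37), 9), 1553) = Add(Mul(Rational(-37, 3), 9), 1553) = Add(-111, 1553) = 1442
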